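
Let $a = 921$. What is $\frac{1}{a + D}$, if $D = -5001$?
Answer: $- \frac{1}{4080} \approx -0.0002451$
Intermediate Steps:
$\frac{1}{a + D} = \frac{1}{921 - 5001} = \frac{1}{-4080} = - \frac{1}{4080}$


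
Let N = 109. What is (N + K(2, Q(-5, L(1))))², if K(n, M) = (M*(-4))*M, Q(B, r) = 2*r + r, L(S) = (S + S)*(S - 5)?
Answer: 4818025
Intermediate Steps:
L(S) = 2*S*(-5 + S) (L(S) = (2*S)*(-5 + S) = 2*S*(-5 + S))
Q(B, r) = 3*r
K(n, M) = -4*M² (K(n, M) = (-4*M)*M = -4*M²)
(N + K(2, Q(-5, L(1))))² = (109 - 4*36*(-5 + 1)²)² = (109 - 4*(3*(2*1*(-4)))²)² = (109 - 4*(3*(-8))²)² = (109 - 4*(-24)²)² = (109 - 4*576)² = (109 - 2304)² = (-2195)² = 4818025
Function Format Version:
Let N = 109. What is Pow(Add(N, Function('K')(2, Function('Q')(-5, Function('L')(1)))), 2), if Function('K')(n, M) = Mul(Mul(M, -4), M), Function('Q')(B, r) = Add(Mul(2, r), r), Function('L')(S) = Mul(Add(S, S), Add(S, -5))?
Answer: 4818025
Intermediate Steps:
Function('L')(S) = Mul(2, S, Add(-5, S)) (Function('L')(S) = Mul(Mul(2, S), Add(-5, S)) = Mul(2, S, Add(-5, S)))
Function('Q')(B, r) = Mul(3, r)
Function('K')(n, M) = Mul(-4, Pow(M, 2)) (Function('K')(n, M) = Mul(Mul(-4, M), M) = Mul(-4, Pow(M, 2)))
Pow(Add(N, Function('K')(2, Function('Q')(-5, Function('L')(1)))), 2) = Pow(Add(109, Mul(-4, Pow(Mul(3, Mul(2, 1, Add(-5, 1))), 2))), 2) = Pow(Add(109, Mul(-4, Pow(Mul(3, Mul(2, 1, -4)), 2))), 2) = Pow(Add(109, Mul(-4, Pow(Mul(3, -8), 2))), 2) = Pow(Add(109, Mul(-4, Pow(-24, 2))), 2) = Pow(Add(109, Mul(-4, 576)), 2) = Pow(Add(109, -2304), 2) = Pow(-2195, 2) = 4818025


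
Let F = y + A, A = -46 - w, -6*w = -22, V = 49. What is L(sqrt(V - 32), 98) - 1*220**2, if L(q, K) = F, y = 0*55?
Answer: -145349/3 ≈ -48450.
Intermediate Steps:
w = 11/3 (w = -1/6*(-22) = 11/3 ≈ 3.6667)
A = -149/3 (A = -46 - 1*11/3 = -46 - 11/3 = -149/3 ≈ -49.667)
y = 0
F = -149/3 (F = 0 - 149/3 = -149/3 ≈ -49.667)
L(q, K) = -149/3
L(sqrt(V - 32), 98) - 1*220**2 = -149/3 - 1*220**2 = -149/3 - 1*48400 = -149/3 - 48400 = -145349/3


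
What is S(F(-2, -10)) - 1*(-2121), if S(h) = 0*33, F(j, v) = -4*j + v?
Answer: 2121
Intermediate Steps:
F(j, v) = v - 4*j
S(h) = 0
S(F(-2, -10)) - 1*(-2121) = 0 - 1*(-2121) = 0 + 2121 = 2121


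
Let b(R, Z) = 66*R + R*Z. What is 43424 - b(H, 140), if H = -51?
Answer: 53930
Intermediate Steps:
43424 - b(H, 140) = 43424 - (-51)*(66 + 140) = 43424 - (-51)*206 = 43424 - 1*(-10506) = 43424 + 10506 = 53930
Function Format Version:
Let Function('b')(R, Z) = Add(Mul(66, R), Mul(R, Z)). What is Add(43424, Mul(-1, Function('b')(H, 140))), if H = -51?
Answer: 53930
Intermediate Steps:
Add(43424, Mul(-1, Function('b')(H, 140))) = Add(43424, Mul(-1, Mul(-51, Add(66, 140)))) = Add(43424, Mul(-1, Mul(-51, 206))) = Add(43424, Mul(-1, -10506)) = Add(43424, 10506) = 53930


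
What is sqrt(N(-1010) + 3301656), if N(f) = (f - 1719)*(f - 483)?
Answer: sqrt(7376053) ≈ 2715.9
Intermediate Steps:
N(f) = (-1719 + f)*(-483 + f)
sqrt(N(-1010) + 3301656) = sqrt((830277 + (-1010)**2 - 2202*(-1010)) + 3301656) = sqrt((830277 + 1020100 + 2224020) + 3301656) = sqrt(4074397 + 3301656) = sqrt(7376053)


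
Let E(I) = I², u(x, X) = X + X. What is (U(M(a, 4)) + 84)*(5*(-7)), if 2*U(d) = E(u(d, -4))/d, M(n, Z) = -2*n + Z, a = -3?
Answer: -3052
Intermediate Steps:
u(x, X) = 2*X
M(n, Z) = Z - 2*n
U(d) = 32/d (U(d) = ((2*(-4))²/d)/2 = ((-8)²/d)/2 = (64/d)/2 = 32/d)
(U(M(a, 4)) + 84)*(5*(-7)) = (32/(4 - 2*(-3)) + 84)*(5*(-7)) = (32/(4 + 6) + 84)*(-35) = (32/10 + 84)*(-35) = (32*(⅒) + 84)*(-35) = (16/5 + 84)*(-35) = (436/5)*(-35) = -3052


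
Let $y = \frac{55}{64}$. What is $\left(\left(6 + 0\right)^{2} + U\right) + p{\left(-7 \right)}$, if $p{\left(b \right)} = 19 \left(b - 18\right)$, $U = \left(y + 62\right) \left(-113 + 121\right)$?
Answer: $\frac{511}{8} \approx 63.875$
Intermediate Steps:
$y = \frac{55}{64}$ ($y = 55 \cdot \frac{1}{64} = \frac{55}{64} \approx 0.85938$)
$U = \frac{4023}{8}$ ($U = \left(\frac{55}{64} + 62\right) \left(-113 + 121\right) = \frac{4023}{64} \cdot 8 = \frac{4023}{8} \approx 502.88$)
$p{\left(b \right)} = -342 + 19 b$ ($p{\left(b \right)} = 19 \left(-18 + b\right) = -342 + 19 b$)
$\left(\left(6 + 0\right)^{2} + U\right) + p{\left(-7 \right)} = \left(\left(6 + 0\right)^{2} + \frac{4023}{8}\right) + \left(-342 + 19 \left(-7\right)\right) = \left(6^{2} + \frac{4023}{8}\right) - 475 = \left(36 + \frac{4023}{8}\right) - 475 = \frac{4311}{8} - 475 = \frac{511}{8}$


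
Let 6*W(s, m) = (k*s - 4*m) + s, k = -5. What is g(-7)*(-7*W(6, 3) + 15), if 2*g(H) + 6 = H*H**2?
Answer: -19893/2 ≈ -9946.5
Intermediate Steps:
W(s, m) = -2*m/3 - 2*s/3 (W(s, m) = ((-5*s - 4*m) + s)/6 = (-4*m - 4*s)/6 = -2*m/3 - 2*s/3)
g(H) = -3 + H**3/2 (g(H) = -3 + (H*H**2)/2 = -3 + H**3/2)
g(-7)*(-7*W(6, 3) + 15) = (-3 + (1/2)*(-7)**3)*(-7*(-2/3*3 - 2/3*6) + 15) = (-3 + (1/2)*(-343))*(-7*(-2 - 4) + 15) = (-3 - 343/2)*(-7*(-6) + 15) = -349*(42 + 15)/2 = -349/2*57 = -19893/2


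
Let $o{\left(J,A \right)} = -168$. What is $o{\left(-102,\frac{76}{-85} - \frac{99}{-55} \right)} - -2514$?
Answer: $2346$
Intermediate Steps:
$o{\left(-102,\frac{76}{-85} - \frac{99}{-55} \right)} - -2514 = -168 - -2514 = -168 + 2514 = 2346$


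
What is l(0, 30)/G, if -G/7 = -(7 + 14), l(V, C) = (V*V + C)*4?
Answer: 40/49 ≈ 0.81633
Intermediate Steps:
l(V, C) = 4*C + 4*V**2 (l(V, C) = (V**2 + C)*4 = (C + V**2)*4 = 4*C + 4*V**2)
G = 147 (G = -(-7)*(7 + 14) = -(-7)*21 = -7*(-21) = 147)
l(0, 30)/G = (4*30 + 4*0**2)/147 = (120 + 4*0)*(1/147) = (120 + 0)*(1/147) = 120*(1/147) = 40/49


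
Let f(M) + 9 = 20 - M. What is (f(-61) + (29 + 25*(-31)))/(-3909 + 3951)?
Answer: -337/21 ≈ -16.048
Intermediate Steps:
f(M) = 11 - M (f(M) = -9 + (20 - M) = 11 - M)
(f(-61) + (29 + 25*(-31)))/(-3909 + 3951) = ((11 - 1*(-61)) + (29 + 25*(-31)))/(-3909 + 3951) = ((11 + 61) + (29 - 775))/42 = (72 - 746)*(1/42) = -674*1/42 = -337/21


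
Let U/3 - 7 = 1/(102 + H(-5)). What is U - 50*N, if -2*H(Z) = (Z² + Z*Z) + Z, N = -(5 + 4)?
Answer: 24965/53 ≈ 471.04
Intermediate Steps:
N = -9 (N = -1*9 = -9)
H(Z) = -Z² - Z/2 (H(Z) = -((Z² + Z*Z) + Z)/2 = -((Z² + Z²) + Z)/2 = -(2*Z² + Z)/2 = -(Z + 2*Z²)/2 = -Z² - Z/2)
U = 1115/53 (U = 21 + 3/(102 - 1*(-5)*(½ - 5)) = 21 + 3/(102 - 1*(-5)*(-9/2)) = 21 + 3/(102 - 45/2) = 21 + 3/(159/2) = 21 + 3*(2/159) = 21 + 2/53 = 1115/53 ≈ 21.038)
U - 50*N = 1115/53 - 50*(-9) = 1115/53 + 450 = 24965/53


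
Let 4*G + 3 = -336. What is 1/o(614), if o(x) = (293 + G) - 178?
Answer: 4/121 ≈ 0.033058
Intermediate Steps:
G = -339/4 (G = -¾ + (¼)*(-336) = -¾ - 84 = -339/4 ≈ -84.750)
o(x) = 121/4 (o(x) = (293 - 339/4) - 178 = 833/4 - 178 = 121/4)
1/o(614) = 1/(121/4) = 4/121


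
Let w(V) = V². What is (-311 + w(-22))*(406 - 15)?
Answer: 67643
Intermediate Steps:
(-311 + w(-22))*(406 - 15) = (-311 + (-22)²)*(406 - 15) = (-311 + 484)*391 = 173*391 = 67643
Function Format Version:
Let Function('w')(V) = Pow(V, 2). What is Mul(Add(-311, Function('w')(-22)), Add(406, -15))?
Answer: 67643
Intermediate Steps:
Mul(Add(-311, Function('w')(-22)), Add(406, -15)) = Mul(Add(-311, Pow(-22, 2)), Add(406, -15)) = Mul(Add(-311, 484), 391) = Mul(173, 391) = 67643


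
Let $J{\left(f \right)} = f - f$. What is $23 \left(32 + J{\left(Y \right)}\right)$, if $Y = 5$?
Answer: $736$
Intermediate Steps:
$J{\left(f \right)} = 0$
$23 \left(32 + J{\left(Y \right)}\right) = 23 \left(32 + 0\right) = 23 \cdot 32 = 736$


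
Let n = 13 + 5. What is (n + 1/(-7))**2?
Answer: 15625/49 ≈ 318.88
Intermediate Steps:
n = 18
(n + 1/(-7))**2 = (18 + 1/(-7))**2 = (18 - 1/7)**2 = (125/7)**2 = 15625/49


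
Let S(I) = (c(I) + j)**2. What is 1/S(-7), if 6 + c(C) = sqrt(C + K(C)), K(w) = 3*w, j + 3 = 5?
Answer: I/(4*(-3*I + 4*sqrt(7))) ≈ -0.0061983 + 0.021866*I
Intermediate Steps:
j = 2 (j = -3 + 5 = 2)
c(C) = -6 + 2*sqrt(C) (c(C) = -6 + sqrt(C + 3*C) = -6 + sqrt(4*C) = -6 + 2*sqrt(C))
S(I) = (-4 + 2*sqrt(I))**2 (S(I) = ((-6 + 2*sqrt(I)) + 2)**2 = (-4 + 2*sqrt(I))**2)
1/S(-7) = 1/(4*(-2 + sqrt(-7))**2) = 1/(4*(-2 + I*sqrt(7))**2)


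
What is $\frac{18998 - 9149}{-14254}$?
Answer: $- \frac{9849}{14254} \approx -0.69096$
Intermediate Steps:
$\frac{18998 - 9149}{-14254} = \left(18998 - 9149\right) \left(- \frac{1}{14254}\right) = 9849 \left(- \frac{1}{14254}\right) = - \frac{9849}{14254}$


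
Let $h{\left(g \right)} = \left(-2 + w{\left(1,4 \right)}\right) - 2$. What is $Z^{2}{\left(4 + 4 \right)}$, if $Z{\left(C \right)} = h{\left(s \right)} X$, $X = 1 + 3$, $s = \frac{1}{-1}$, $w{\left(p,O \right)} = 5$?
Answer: $16$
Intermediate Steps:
$s = -1$
$h{\left(g \right)} = 1$ ($h{\left(g \right)} = \left(-2 + 5\right) - 2 = 3 - 2 = 1$)
$X = 4$
$Z{\left(C \right)} = 4$ ($Z{\left(C \right)} = 1 \cdot 4 = 4$)
$Z^{2}{\left(4 + 4 \right)} = 4^{2} = 16$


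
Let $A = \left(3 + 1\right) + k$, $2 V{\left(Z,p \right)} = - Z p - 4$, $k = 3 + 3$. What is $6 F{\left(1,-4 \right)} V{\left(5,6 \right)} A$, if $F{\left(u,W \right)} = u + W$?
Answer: $3060$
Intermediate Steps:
$F{\left(u,W \right)} = W + u$
$k = 6$
$V{\left(Z,p \right)} = -2 - \frac{Z p}{2}$ ($V{\left(Z,p \right)} = \frac{- Z p - 4}{2} = \frac{-4 - Z p}{2} = -2 - \frac{Z p}{2}$)
$A = 10$ ($A = \left(3 + 1\right) + 6 = 4 + 6 = 10$)
$6 F{\left(1,-4 \right)} V{\left(5,6 \right)} A = 6 \left(-4 + 1\right) \left(-2 - \frac{5}{2} \cdot 6\right) 10 = 6 \left(-3\right) \left(-2 - 15\right) 10 = \left(-18\right) \left(-17\right) 10 = 306 \cdot 10 = 3060$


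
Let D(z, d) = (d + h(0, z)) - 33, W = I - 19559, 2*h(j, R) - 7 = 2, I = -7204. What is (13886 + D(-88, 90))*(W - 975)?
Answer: -386875755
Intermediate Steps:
h(j, R) = 9/2 (h(j, R) = 7/2 + (½)*2 = 7/2 + 1 = 9/2)
W = -26763 (W = -7204 - 19559 = -26763)
D(z, d) = -57/2 + d (D(z, d) = (d + 9/2) - 33 = (9/2 + d) - 33 = -57/2 + d)
(13886 + D(-88, 90))*(W - 975) = (13886 + (-57/2 + 90))*(-26763 - 975) = (13886 + 123/2)*(-27738) = (27895/2)*(-27738) = -386875755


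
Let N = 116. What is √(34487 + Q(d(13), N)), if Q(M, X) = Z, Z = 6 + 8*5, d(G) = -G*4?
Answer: 3*√3837 ≈ 185.83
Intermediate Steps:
d(G) = -4*G
Z = 46 (Z = 6 + 40 = 46)
Q(M, X) = 46
√(34487 + Q(d(13), N)) = √(34487 + 46) = √34533 = 3*√3837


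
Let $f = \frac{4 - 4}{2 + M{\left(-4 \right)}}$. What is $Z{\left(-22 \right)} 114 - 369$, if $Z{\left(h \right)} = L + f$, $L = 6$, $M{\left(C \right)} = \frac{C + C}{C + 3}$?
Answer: $315$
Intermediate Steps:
$M{\left(C \right)} = \frac{2 C}{3 + C}$
$f = 0$ ($f = \frac{4 - 4}{2 + 2 \left(-4\right) \frac{1}{3 - 4}} = \frac{0}{2 + 2 \left(-4\right) \frac{1}{-1}} = \frac{0}{2 + 2 \left(-4\right) \left(-1\right)} = \frac{0}{2 + 8} = \frac{0}{10} = 0 \cdot \frac{1}{10} = 0$)
$Z{\left(h \right)} = 6$ ($Z{\left(h \right)} = 6 + 0 = 6$)
$Z{\left(-22 \right)} 114 - 369 = 6 \cdot 114 - 369 = 684 - 369 = 315$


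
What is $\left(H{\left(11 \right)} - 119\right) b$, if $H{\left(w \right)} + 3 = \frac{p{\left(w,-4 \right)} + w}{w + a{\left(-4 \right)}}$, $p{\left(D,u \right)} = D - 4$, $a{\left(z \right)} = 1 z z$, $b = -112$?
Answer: $\frac{40768}{3} \approx 13589.0$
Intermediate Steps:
$a{\left(z \right)} = z^{2}$ ($a{\left(z \right)} = z z = z^{2}$)
$p{\left(D,u \right)} = -4 + D$
$H{\left(w \right)} = -3 + \frac{-4 + 2 w}{16 + w}$ ($H{\left(w \right)} = -3 + \frac{\left(-4 + w\right) + w}{w + \left(-4\right)^{2}} = -3 + \frac{-4 + 2 w}{w + 16} = -3 + \frac{-4 + 2 w}{16 + w}$)
$\left(H{\left(11 \right)} - 119\right) b = \left(\frac{-52 - 11}{16 + 11} - 119\right) \left(-112\right) = \left(\frac{-52 - 11}{27} - 119\right) \left(-112\right) = \left(\frac{1}{27} \left(-63\right) - 119\right) \left(-112\right) = \left(- \frac{7}{3} - 119\right) \left(-112\right) = \left(- \frac{364}{3}\right) \left(-112\right) = \frac{40768}{3}$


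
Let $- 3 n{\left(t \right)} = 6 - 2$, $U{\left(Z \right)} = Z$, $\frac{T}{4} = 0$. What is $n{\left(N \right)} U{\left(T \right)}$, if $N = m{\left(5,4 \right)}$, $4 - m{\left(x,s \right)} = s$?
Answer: $0$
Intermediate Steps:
$T = 0$ ($T = 4 \cdot 0 = 0$)
$m{\left(x,s \right)} = 4 - s$
$N = 0$ ($N = 4 - 4 = 0$)
$n{\left(t \right)} = - \frac{4}{3}$ ($n{\left(t \right)} = - \frac{6 - 2}{3} = \left(- \frac{1}{3}\right) 4 = - \frac{4}{3}$)
$n{\left(N \right)} U{\left(T \right)} = \left(- \frac{4}{3}\right) 0 = 0$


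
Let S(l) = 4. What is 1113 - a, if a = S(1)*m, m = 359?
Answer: -323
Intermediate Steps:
a = 1436 (a = 4*359 = 1436)
1113 - a = 1113 - 1*1436 = 1113 - 1436 = -323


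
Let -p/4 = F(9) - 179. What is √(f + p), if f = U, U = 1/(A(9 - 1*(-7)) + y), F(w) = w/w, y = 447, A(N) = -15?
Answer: √922755/36 ≈ 26.683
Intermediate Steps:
F(w) = 1
U = 1/432 (U = 1/(-15 + 447) = 1/432 ≈ 0.0023148)
f = 1/432 ≈ 0.0023148
p = 712 (p = -4*(1 - 179) = -4*(-178) = 712)
√(f + p) = √(1/432 + 712) = √(307585/432) = √922755/36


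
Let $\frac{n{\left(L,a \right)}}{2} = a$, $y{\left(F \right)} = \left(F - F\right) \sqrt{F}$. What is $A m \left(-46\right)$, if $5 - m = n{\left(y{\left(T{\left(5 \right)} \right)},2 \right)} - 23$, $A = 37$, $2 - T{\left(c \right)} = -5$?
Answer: $-40848$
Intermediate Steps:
$T{\left(c \right)} = 7$ ($T{\left(c \right)} = 2 - -5 = 2 + 5 = 7$)
$y{\left(F \right)} = 0$ ($y{\left(F \right)} = 0 \sqrt{F} = 0$)
$n{\left(L,a \right)} = 2 a$
$m = 24$ ($m = 5 - \left(2 \cdot 2 - 23\right) = 5 - \left(4 - 23\right) = 5 - -19 = 5 + 19 = 24$)
$A m \left(-46\right) = 37 \cdot 24 \left(-46\right) = 888 \left(-46\right) = -40848$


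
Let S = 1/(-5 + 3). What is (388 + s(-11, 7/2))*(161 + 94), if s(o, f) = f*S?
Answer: 393975/4 ≈ 98494.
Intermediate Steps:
S = -1/2 (S = 1/(-2) = -1/2 ≈ -0.50000)
s(o, f) = -f/2 (s(o, f) = f*(-1/2) = -f/2)
(388 + s(-11, 7/2))*(161 + 94) = (388 - 7/(2*2))*(161 + 94) = (388 - 7/(2*2))*255 = (388 - 1/2*7/2)*255 = (388 - 7/4)*255 = (1545/4)*255 = 393975/4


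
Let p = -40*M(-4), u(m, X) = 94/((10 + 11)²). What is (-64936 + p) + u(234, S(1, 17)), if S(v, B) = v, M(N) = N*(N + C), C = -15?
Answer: -29977322/441 ≈ -67976.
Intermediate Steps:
M(N) = N*(-15 + N) (M(N) = N*(N - 15) = N*(-15 + N))
u(m, X) = 94/441 (u(m, X) = 94/(21²) = 94/441)
p = -3040 (p = -(-160)*(-15 - 4) = -(-160)*(-19) = -40*76 = -3040)
(-64936 + p) + u(234, S(1, 17)) = (-64936 - 3040) + 94/441 = -67976 + 94/441 = -29977322/441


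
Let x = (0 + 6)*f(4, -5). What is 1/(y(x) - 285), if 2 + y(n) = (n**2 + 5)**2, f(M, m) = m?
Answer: 1/818738 ≈ 1.2214e-6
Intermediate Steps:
x = -30 (x = (0 + 6)*(-5) = 6*(-5) = -30)
y(n) = -2 + (5 + n**2)**2 (y(n) = -2 + (n**2 + 5)**2 = -2 + (5 + n**2)**2)
1/(y(x) - 285) = 1/((-2 + (5 + (-30)**2)**2) - 285) = 1/((-2 + (5 + 900)**2) - 285) = 1/((-2 + 905**2) - 285) = 1/((-2 + 819025) - 285) = 1/(819023 - 285) = 1/818738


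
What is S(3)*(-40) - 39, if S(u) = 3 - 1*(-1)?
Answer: -199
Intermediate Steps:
S(u) = 4 (S(u) = 3 + 1 = 4)
S(3)*(-40) - 39 = 4*(-40) - 39 = -160 - 39 = -199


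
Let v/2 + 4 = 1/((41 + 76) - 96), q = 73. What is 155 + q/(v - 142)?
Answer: 486407/3148 ≈ 154.51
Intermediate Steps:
v = -166/21 (v = -8 + 2/((41 + 76) - 96) = -8 + 2/(117 - 96) = -8 + 2/21 = -166/21 ≈ -7.9048)
155 + q/(v - 142) = 155 + 73/(-166/21 - 142) = 155 + 73/(-3148/21) = 155 - 21/3148*73 = 155 - 1533/3148 = 486407/3148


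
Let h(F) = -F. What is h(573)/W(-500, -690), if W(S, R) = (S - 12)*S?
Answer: -573/256000 ≈ -0.0022383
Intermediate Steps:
W(S, R) = S*(-12 + S) (W(S, R) = (-12 + S)*S = S*(-12 + S))
h(573)/W(-500, -690) = (-1*573)/((-500*(-12 - 500))) = -573/((-500*(-512))) = -573/256000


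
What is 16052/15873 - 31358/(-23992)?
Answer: 441432559/190412508 ≈ 2.3183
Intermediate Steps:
16052/15873 - 31358/(-23992) = 16052*(1/15873) - 31358*(-1/23992) = 16052/15873 + 15679/11996 = 441432559/190412508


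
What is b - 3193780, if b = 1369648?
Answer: -1824132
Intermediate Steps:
b - 3193780 = 1369648 - 3193780 = -1824132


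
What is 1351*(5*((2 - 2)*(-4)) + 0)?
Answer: 0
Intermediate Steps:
1351*(5*((2 - 2)*(-4)) + 0) = 1351*(5*(0*(-4)) + 0) = 1351*(5*0 + 0) = 1351*(0 + 0) = 1351*0 = 0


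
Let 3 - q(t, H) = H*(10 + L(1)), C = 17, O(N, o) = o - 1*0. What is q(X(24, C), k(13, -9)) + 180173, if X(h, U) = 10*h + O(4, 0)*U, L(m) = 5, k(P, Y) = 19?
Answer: 179891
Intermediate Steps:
O(N, o) = o (O(N, o) = o + 0 = o)
X(h, U) = 10*h (X(h, U) = 10*h + 0*U = 10*h + 0 = 10*h)
q(t, H) = 3 - 15*H (q(t, H) = 3 - H*(10 + 5) = 3 - H*15 = 3 - 15*H)
q(X(24, C), k(13, -9)) + 180173 = (3 - 15*19) + 180173 = (3 - 285) + 180173 = -282 + 180173 = 179891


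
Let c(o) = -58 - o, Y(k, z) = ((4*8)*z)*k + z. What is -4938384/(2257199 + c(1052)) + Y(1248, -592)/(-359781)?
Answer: 4687573426432/73790723319 ≈ 63.525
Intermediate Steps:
Y(k, z) = z + 32*k*z (Y(k, z) = (32*z)*k + z = 32*k*z + z = z + 32*k*z)
-4938384/(2257199 + c(1052)) + Y(1248, -592)/(-359781) = -4938384/(2257199 + (-58 - 1*1052)) - 592*(1 + 32*1248)/(-359781) = -4938384/(2257199 + (-58 - 1052)) - 592*(1 + 39936)*(-1/359781) = -4938384/(2257199 - 1110) - 592*39937*(-1/359781) = -4938384/2256089 - 23642704*(-1/359781) = -4938384*1/2256089 + 23642704/359781 = -448944/205099 + 23642704/359781 = 4687573426432/73790723319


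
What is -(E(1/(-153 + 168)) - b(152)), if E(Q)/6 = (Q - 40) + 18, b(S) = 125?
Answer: 1283/5 ≈ 256.60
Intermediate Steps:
E(Q) = -132 + 6*Q (E(Q) = 6*((Q - 40) + 18) = 6*((-40 + Q) + 18) = 6*(-22 + Q) = -132 + 6*Q)
-(E(1/(-153 + 168)) - b(152)) = -((-132 + 6/(-153 + 168)) - 1*125) = -((-132 + 6/15) - 125) = -((-132 + 6*(1/15)) - 125) = -((-132 + ⅖) - 125) = -(-658/5 - 125) = -1*(-1283/5) = 1283/5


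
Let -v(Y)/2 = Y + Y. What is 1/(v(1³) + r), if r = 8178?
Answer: 1/8174 ≈ 0.00012234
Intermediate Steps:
v(Y) = -4*Y (v(Y) = -2*(Y + Y) = -4*Y)
1/(v(1³) + r) = 1/(-4*1³ + 8178) = 1/(-4*1 + 8178) = 1/(-4 + 8178) = 1/8174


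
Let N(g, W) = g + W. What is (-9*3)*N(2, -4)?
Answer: 54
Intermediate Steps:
N(g, W) = W + g
(-9*3)*N(2, -4) = (-9*3)*(-4 + 2) = -27*(-2) = 54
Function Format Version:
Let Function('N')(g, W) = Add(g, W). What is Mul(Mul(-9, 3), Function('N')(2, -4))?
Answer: 54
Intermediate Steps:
Function('N')(g, W) = Add(W, g)
Mul(Mul(-9, 3), Function('N')(2, -4)) = Mul(Mul(-9, 3), Add(-4, 2)) = Mul(-27, -2) = 54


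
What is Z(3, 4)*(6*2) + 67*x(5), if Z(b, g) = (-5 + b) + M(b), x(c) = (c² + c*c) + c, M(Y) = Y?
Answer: 3697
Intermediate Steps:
x(c) = c + 2*c² (x(c) = (c² + c²) + c = 2*c² + c = c + 2*c²)
Z(b, g) = -5 + 2*b (Z(b, g) = (-5 + b) + b = -5 + 2*b)
Z(3, 4)*(6*2) + 67*x(5) = (-5 + 2*3)*(6*2) + 67*(5*(1 + 2*5)) = (-5 + 6)*12 + 67*(5*(1 + 10)) = 1*12 + 67*(5*11) = 12 + 67*55 = 12 + 3685 = 3697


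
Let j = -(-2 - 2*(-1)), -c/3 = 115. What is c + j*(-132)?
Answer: -345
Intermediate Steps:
c = -345 (c = -3*115 = -345)
j = 0 (j = -(-2 + 2) = -1*0 = 0)
c + j*(-132) = -345 + 0*(-132) = -345 + 0 = -345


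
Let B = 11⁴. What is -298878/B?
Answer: -298878/14641 ≈ -20.414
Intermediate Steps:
B = 14641
-298878/B = -298878/14641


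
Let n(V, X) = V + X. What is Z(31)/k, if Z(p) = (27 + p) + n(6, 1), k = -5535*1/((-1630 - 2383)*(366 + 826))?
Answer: 62185448/1107 ≈ 56175.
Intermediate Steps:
k = 5535/4783496 (k = -5535/((-4013*1192)) = -5535/(-4783496) = -5535*(-1/4783496) = 5535/4783496 ≈ 0.0011571)
Z(p) = 34 + p (Z(p) = (27 + p) + (6 + 1) = (27 + p) + 7 = 34 + p)
Z(31)/k = (34 + 31)/(5535/4783496) = 65*(4783496/5535) = 62185448/1107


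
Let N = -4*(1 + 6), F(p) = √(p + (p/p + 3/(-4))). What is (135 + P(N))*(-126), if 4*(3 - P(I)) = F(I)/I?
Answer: -17388 - 9*I*√111/16 ≈ -17388.0 - 5.9263*I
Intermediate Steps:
F(p) = √(¼ + p) (F(p) = √(p + (1 + 3*(-¼))) = √(p + (1 - ¾)) = √(p + ¼) = √(¼ + p))
N = -28 (N = -4*7 = -28)
P(I) = 3 - √(1 + 4*I)/(8*I) (P(I) = 3 - √(1 + 4*I)/2/(4*I) = 3 - √(1 + 4*I)/(8*I))
(135 + P(N))*(-126) = (135 + (3 - ⅛*√(1 + 4*(-28))/(-28)))*(-126) = (135 + (3 - ⅛*(-1/28)*√(1 - 112)))*(-126) = (135 + (3 - ⅛*(-1/28)*√(-111)))*(-126) = (135 + (3 - ⅛*(-1/28)*I*√111))*(-126) = (135 + (3 + I*√111/224))*(-126) = (138 + I*√111/224)*(-126) = -17388 - 9*I*√111/16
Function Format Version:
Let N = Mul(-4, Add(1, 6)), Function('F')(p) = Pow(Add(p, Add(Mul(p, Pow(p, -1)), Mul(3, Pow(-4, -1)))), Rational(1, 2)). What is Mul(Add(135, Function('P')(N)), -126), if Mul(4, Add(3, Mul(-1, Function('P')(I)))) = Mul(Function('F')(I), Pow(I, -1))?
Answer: Add(-17388, Mul(Rational(-9, 16), I, Pow(111, Rational(1, 2)))) ≈ Add(-17388., Mul(-5.9263, I))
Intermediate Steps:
Function('F')(p) = Pow(Add(Rational(1, 4), p), Rational(1, 2)) (Function('F')(p) = Pow(Add(p, Add(1, Mul(3, Rational(-1, 4)))), Rational(1, 2)) = Pow(Add(p, Add(1, Rational(-3, 4))), Rational(1, 2)) = Pow(Add(p, Rational(1, 4)), Rational(1, 2)) = Pow(Add(Rational(1, 4), p), Rational(1, 2)))
N = -28 (N = Mul(-4, 7) = -28)
Function('P')(I) = Add(3, Mul(Rational(-1, 8), Pow(I, -1), Pow(Add(1, Mul(4, I)), Rational(1, 2)))) (Function('P')(I) = Add(3, Mul(Rational(-1, 4), Mul(Mul(Rational(1, 2), Pow(Add(1, Mul(4, I)), Rational(1, 2))), Pow(I, -1)))) = Add(3, Mul(Rational(-1, 4), Mul(Rational(1, 2), Pow(I, -1), Pow(Add(1, Mul(4, I)), Rational(1, 2))))) = Add(3, Mul(Rational(-1, 8), Pow(I, -1), Pow(Add(1, Mul(4, I)), Rational(1, 2)))))
Mul(Add(135, Function('P')(N)), -126) = Mul(Add(135, Add(3, Mul(Rational(-1, 8), Pow(-28, -1), Pow(Add(1, Mul(4, -28)), Rational(1, 2))))), -126) = Mul(Add(135, Add(3, Mul(Rational(-1, 8), Rational(-1, 28), Pow(Add(1, -112), Rational(1, 2))))), -126) = Mul(Add(135, Add(3, Mul(Rational(-1, 8), Rational(-1, 28), Pow(-111, Rational(1, 2))))), -126) = Mul(Add(135, Add(3, Mul(Rational(-1, 8), Rational(-1, 28), Mul(I, Pow(111, Rational(1, 2)))))), -126) = Mul(Add(135, Add(3, Mul(Rational(1, 224), I, Pow(111, Rational(1, 2))))), -126) = Mul(Add(138, Mul(Rational(1, 224), I, Pow(111, Rational(1, 2)))), -126) = Add(-17388, Mul(Rational(-9, 16), I, Pow(111, Rational(1, 2))))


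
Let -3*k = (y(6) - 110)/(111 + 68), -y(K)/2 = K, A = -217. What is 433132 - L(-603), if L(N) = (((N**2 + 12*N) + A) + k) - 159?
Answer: 41421373/537 ≈ 77135.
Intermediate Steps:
y(K) = -2*K
k = 122/537 (k = -(-2*6 - 110)/(3*(111 + 68)) = -(-12 - 110)/(3*179) = -(-122)/(3*179) = -1/3*(-122/179) = 122/537 ≈ 0.22719)
L(N) = -201790/537 + N**2 + 12*N (L(N) = (((N**2 + 12*N) - 217) + 122/537) - 159 = ((-217 + N**2 + 12*N) + 122/537) - 159 = (-116407/537 + N**2 + 12*N) - 159 = -201790/537 + N**2 + 12*N)
433132 - L(-603) = 433132 - (-201790/537 + (-603)**2 + 12*(-603)) = 433132 - (-201790/537 + 363609 - 7236) = 433132 - 1*191170511/537 = 433132 - 191170511/537 = 41421373/537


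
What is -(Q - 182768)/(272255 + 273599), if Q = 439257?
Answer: -256489/545854 ≈ -0.46989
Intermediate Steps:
-(Q - 182768)/(272255 + 273599) = -(439257 - 182768)/(272255 + 273599) = -256489/545854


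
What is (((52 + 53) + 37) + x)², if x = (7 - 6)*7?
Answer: 22201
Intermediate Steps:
x = 7 (x = 1*7 = 7)
(((52 + 53) + 37) + x)² = (((52 + 53) + 37) + 7)² = ((105 + 37) + 7)² = (142 + 7)² = 149² = 22201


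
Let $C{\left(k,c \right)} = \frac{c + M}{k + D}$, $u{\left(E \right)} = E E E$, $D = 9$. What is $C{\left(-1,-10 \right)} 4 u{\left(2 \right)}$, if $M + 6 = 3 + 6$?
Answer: $-28$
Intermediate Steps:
$M = 3$ ($M = -6 + \left(3 + 6\right) = -6 + 9 = 3$)
$u{\left(E \right)} = E^{3}$ ($u{\left(E \right)} = E^{2} E = E^{3}$)
$C{\left(k,c \right)} = \frac{3 + c}{9 + k}$ ($C{\left(k,c \right)} = \frac{c + 3}{k + 9} = \frac{3 + c}{9 + k}$)
$C{\left(-1,-10 \right)} 4 u{\left(2 \right)} = \frac{3 - 10}{9 - 1} \cdot 4 \cdot 2^{3} = \frac{1}{8} \left(-7\right) 4 \cdot 8 = \left(- \frac{7}{8}\right) 4 \cdot 8 = \left(- \frac{7}{2}\right) 8 = -28$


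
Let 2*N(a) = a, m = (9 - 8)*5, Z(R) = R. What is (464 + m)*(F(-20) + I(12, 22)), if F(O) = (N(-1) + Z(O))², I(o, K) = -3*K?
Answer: 664573/4 ≈ 1.6614e+5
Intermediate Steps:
m = 5 (m = 1*5 = 5)
N(a) = a/2
F(O) = (-½ + O)² (F(O) = ((½)*(-1) + O)² = (-½ + O)²)
(464 + m)*(F(-20) + I(12, 22)) = (464 + 5)*((-1 + 2*(-20))²/4 - 3*22) = 469*((-1 - 40)²/4 - 66) = 469*((¼)*(-41)² - 66) = 469*((¼)*1681 - 66) = 469*(1681/4 - 66) = 469*(1417/4) = 664573/4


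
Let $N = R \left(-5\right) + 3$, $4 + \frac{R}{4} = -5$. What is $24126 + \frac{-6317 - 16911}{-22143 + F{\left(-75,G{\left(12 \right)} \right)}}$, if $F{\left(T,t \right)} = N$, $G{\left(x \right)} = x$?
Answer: $\frac{132457547}{5490} \approx 24127.0$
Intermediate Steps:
$R = -36$ ($R = -16 + 4 \left(-5\right) = -16 - 20 = -36$)
$N = 183$ ($N = \left(-36\right) \left(-5\right) + 3 = 180 + 3 = 183$)
$F{\left(T,t \right)} = 183$
$24126 + \frac{-6317 - 16911}{-22143 + F{\left(-75,G{\left(12 \right)} \right)}} = 24126 + \frac{-6317 - 16911}{-22143 + 183} = 24126 - \frac{23228}{-21960} = 24126 - - \frac{5807}{5490} = 24126 + \frac{5807}{5490} = \frac{132457547}{5490}$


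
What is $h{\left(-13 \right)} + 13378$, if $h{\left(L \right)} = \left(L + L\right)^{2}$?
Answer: $14054$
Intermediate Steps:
$h{\left(L \right)} = 4 L^{2}$ ($h{\left(L \right)} = \left(2 L\right)^{2} = 4 L^{2}$)
$h{\left(-13 \right)} + 13378 = 4 \left(-13\right)^{2} + 13378 = 4 \cdot 169 + 13378 = 676 + 13378 = 14054$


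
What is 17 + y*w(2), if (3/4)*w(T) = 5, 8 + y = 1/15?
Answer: -323/9 ≈ -35.889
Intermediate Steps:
y = -119/15 (y = -8 + 1/15 = -119/15 ≈ -7.9333)
w(T) = 20/3 (w(T) = (4/3)*5 = 20/3)
17 + y*w(2) = 17 - 119/15*20/3 = 17 - 476/9 = -323/9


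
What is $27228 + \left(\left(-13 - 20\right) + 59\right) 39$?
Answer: $28242$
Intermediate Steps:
$27228 + \left(\left(-13 - 20\right) + 59\right) 39 = 27228 + \left(-33 + 59\right) 39 = 27228 + 26 \cdot 39 = 27228 + 1014 = 28242$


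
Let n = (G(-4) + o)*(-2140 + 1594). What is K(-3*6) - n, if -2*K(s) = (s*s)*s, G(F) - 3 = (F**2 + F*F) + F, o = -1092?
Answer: -576390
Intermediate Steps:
G(F) = 3 + F + 2*F**2 (G(F) = 3 + ((F**2 + F*F) + F) = 3 + ((F**2 + F**2) + F) = 3 + (2*F**2 + F) = 3 + (F + 2*F**2) = 3 + F + 2*F**2)
K(s) = -s**3/2 (K(s) = -s*s*s/2 = -s**2*s/2 = -s**3/2)
n = 579306 (n = ((3 - 4 + 2*(-4)**2) - 1092)*(-2140 + 1594) = ((3 - 4 + 2*16) - 1092)*(-546) = ((3 - 4 + 32) - 1092)*(-546) = (31 - 1092)*(-546) = -1061*(-546) = 579306)
K(-3*6) - n = -(-3*6)**3/2 - 1*579306 = -1/2*(-18)**3 - 579306 = -1/2*(-5832) - 579306 = 2916 - 579306 = -576390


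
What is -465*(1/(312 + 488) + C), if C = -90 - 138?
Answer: 16963107/160 ≈ 1.0602e+5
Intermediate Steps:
C = -228
-465*(1/(312 + 488) + C) = -465*(1/(312 + 488) - 228) = -465*(1/800 - 228) = -465*(-182399/800) = 16963107/160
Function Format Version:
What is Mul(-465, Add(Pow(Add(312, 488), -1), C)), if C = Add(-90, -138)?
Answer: Rational(16963107, 160) ≈ 1.0602e+5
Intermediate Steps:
C = -228
Mul(-465, Add(Pow(Add(312, 488), -1), C)) = Mul(-465, Add(Pow(Add(312, 488), -1), -228)) = Mul(-465, Add(Pow(800, -1), -228)) = Mul(-465, Add(Rational(1, 800), -228)) = Mul(-465, Rational(-182399, 800)) = Rational(16963107, 160)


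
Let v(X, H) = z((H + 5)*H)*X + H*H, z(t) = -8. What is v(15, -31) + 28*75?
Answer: 2941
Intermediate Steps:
v(X, H) = H² - 8*X (v(X, H) = -8*X + H*H = -8*X + H² = H² - 8*X)
v(15, -31) + 28*75 = ((-31)² - 8*15) + 28*75 = (961 - 120) + 2100 = 841 + 2100 = 2941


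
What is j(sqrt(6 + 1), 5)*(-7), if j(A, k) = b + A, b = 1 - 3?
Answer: 14 - 7*sqrt(7) ≈ -4.5203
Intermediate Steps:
b = -2 (b = 1 - 1*3 = 1 - 3 = -2)
j(A, k) = -2 + A
j(sqrt(6 + 1), 5)*(-7) = (-2 + sqrt(6 + 1))*(-7) = (-2 + sqrt(7))*(-7) = 14 - 7*sqrt(7)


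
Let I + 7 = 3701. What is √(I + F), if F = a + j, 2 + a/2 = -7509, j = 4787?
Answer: I*√6541 ≈ 80.876*I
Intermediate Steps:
I = 3694 (I = -7 + 3701 = 3694)
a = -15022 (a = -4 + 2*(-7509) = -4 - 15018 = -15022)
F = -10235 (F = -15022 + 4787 = -10235)
√(I + F) = √(3694 - 10235) = √(-6541) = I*√6541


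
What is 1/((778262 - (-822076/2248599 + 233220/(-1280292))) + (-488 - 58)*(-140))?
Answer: 18454251993/15772896195354323 ≈ 1.1700e-6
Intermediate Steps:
1/((778262 - (-822076/2248599 + 233220/(-1280292))) + (-488 - 58)*(-140)) = 1/((778262 - (-822076*1/2248599 + 233220*(-1/1280292))) - 546*(-140)) = 1/((778262 - (-822076/2248599 - 1495/8207)) + 76440) = 1/((778262 - 1*(-10108433237/18454251993)) + 76440) = 1/((778262 + 10108433237/18454251993) + 76440) = 1/(14362253173009403/18454251993 + 76440) = 1/(15772896195354323/18454251993) = 18454251993/15772896195354323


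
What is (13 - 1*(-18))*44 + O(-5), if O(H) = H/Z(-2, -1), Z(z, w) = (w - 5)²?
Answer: 49099/36 ≈ 1363.9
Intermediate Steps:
Z(z, w) = (-5 + w)²
O(H) = H/36 (O(H) = H/((-5 - 1)²) = H/((-6)²) = H/36)
(13 - 1*(-18))*44 + O(-5) = (13 - 1*(-18))*44 + (1/36)*(-5) = (13 + 18)*44 - 5/36 = 31*44 - 5/36 = 1364 - 5/36 = 49099/36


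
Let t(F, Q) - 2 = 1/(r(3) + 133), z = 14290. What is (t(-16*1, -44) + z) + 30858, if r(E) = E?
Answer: 6140401/136 ≈ 45150.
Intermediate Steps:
t(F, Q) = 273/136 (t(F, Q) = 2 + 1/(3 + 133) = 2 + 1/136 = 273/136)
(t(-16*1, -44) + z) + 30858 = (273/136 + 14290) + 30858 = 1943713/136 + 30858 = 6140401/136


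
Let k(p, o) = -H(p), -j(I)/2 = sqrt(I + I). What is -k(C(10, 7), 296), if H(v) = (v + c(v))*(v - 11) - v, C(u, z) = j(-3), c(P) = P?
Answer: -48 + 46*I*sqrt(6) ≈ -48.0 + 112.68*I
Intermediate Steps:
j(I) = -2*sqrt(2)*sqrt(I) (j(I) = -2*sqrt(I + I) = -2*sqrt(2)*sqrt(I))
C(u, z) = -2*I*sqrt(6) (C(u, z) = -2*sqrt(2)*sqrt(-3) = -2*sqrt(2)*I*sqrt(3) = -2*I*sqrt(6))
H(v) = -v + 2*v*(-11 + v) (H(v) = (v + v)*(v - 11) - v = (2*v)*(-11 + v) - v = 2*v*(-11 + v) - v = -v + 2*v*(-11 + v))
k(p, o) = -p*(-23 + 2*p)
-k(C(10, 7), 296) = -(-2*I*sqrt(6))*(23 - (-4)*I*sqrt(6)) = -(-2*I*sqrt(6))*(23 + 4*I*sqrt(6)) = -(-2)*I*sqrt(6)*(23 + 4*I*sqrt(6)) = 2*I*sqrt(6)*(23 + 4*I*sqrt(6))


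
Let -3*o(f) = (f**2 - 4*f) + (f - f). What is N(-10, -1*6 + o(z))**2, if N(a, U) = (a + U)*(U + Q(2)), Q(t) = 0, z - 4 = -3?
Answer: 5625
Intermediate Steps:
z = 1 (z = 4 - 3 = 1)
o(f) = -f**2/3 + 4*f/3 (o(f) = -((f**2 - 4*f) + (f - f))/3 = -((f**2 - 4*f) + 0)/3 = -(f**2 - 4*f)/3 = -f**2/3 + 4*f/3)
N(a, U) = U*(U + a) (N(a, U) = (a + U)*(U + 0) = (U + a)*U = U*(U + a))
N(-10, -1*6 + o(z))**2 = ((-1*6 + (1/3)*1*(4 - 1*1))*((-1*6 + (1/3)*1*(4 - 1*1)) - 10))**2 = ((-6 + (1/3)*1*(4 - 1))*((-6 + (1/3)*1*(4 - 1)) - 10))**2 = ((-6 + (1/3)*1*3)*((-6 + (1/3)*1*3) - 10))**2 = ((-6 + 1)*((-6 + 1) - 10))**2 = (-5*(-5 - 10))**2 = (-5*(-15))**2 = 75**2 = 5625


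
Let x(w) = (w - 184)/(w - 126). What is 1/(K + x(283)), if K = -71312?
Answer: -157/11195885 ≈ -1.4023e-5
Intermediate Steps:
x(w) = (-184 + w)/(-126 + w)
1/(K + x(283)) = 1/(-71312 + (-184 + 283)/(-126 + 283)) = 1/(-71312 + 99/157) = 1/(-11195885/157) = -157/11195885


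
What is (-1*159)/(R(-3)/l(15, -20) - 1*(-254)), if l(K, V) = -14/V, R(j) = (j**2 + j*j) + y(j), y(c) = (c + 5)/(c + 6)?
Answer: -477/842 ≈ -0.56651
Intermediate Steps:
y(c) = (5 + c)/(6 + c)
R(j) = 2*j**2 + (5 + j)/(6 + j) (R(j) = (j**2 + j*j) + (5 + j)/(6 + j) = (j**2 + j**2) + (5 + j)/(6 + j) = 2*j**2 + (5 + j)/(6 + j))
(-1*159)/(R(-3)/l(15, -20) - 1*(-254)) = (-1*159)/(((5 - 3 + 2*(-3)**2*(6 - 3))/(6 - 3))/((-14/(-20))) - 1*(-254)) = -159/(((5 - 3 + 2*9*3)/3)/((-14*(-1/20))) + 254) = -159/(((5 - 3 + 54)/3)/(7/10) + 254) = -159/(((1/3)*56)*(10/7) + 254) = -159/((56/3)*(10/7) + 254) = -159/(80/3 + 254) = -159/842/3 = -159*3/842 = -477/842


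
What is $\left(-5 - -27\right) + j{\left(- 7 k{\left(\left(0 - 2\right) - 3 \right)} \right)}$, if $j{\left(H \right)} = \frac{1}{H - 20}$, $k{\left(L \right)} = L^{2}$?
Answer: $\frac{4289}{195} \approx 21.995$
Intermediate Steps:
$j{\left(H \right)} = \frac{1}{-20 + H}$
$\left(-5 - -27\right) + j{\left(- 7 k{\left(\left(0 - 2\right) - 3 \right)} \right)} = \left(-5 - -27\right) + \frac{1}{-20 - 7 \left(\left(0 - 2\right) - 3\right)^{2}} = \left(-5 + 27\right) + \frac{1}{-20 - 7 \left(\left(0 - 2\right) - 3\right)^{2}} = 22 + \frac{1}{-20 - 7 \left(-2 - 3\right)^{2}} = 22 + \frac{1}{-20 - 7 \left(-5\right)^{2}} = 22 + \frac{1}{-20 - 175} = 22 + \frac{1}{-195} = 22 - \frac{1}{195} = \frac{4289}{195}$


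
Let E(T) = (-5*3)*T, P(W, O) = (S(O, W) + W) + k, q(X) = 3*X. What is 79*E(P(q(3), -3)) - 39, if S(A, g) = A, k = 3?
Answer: -10704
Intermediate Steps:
P(W, O) = 3 + O + W (P(W, O) = (O + W) + 3 = 3 + O + W)
E(T) = -15*T
79*E(P(q(3), -3)) - 39 = 79*(-15*(3 - 3 + 3*3)) - 39 = 79*(-15*(3 - 3 + 9)) - 39 = 79*(-15*9) - 39 = 79*(-135) - 39 = -10665 - 39 = -10704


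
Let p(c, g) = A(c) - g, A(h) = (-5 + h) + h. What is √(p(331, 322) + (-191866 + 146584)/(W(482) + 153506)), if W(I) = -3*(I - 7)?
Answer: √7741204706093/152081 ≈ 18.295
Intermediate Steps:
A(h) = -5 + 2*h
W(I) = 21 - 3*I (W(I) = -3*(-7 + I) = 21 - 3*I)
p(c, g) = -5 - g + 2*c (p(c, g) = (-5 + 2*c) - g = -5 - g + 2*c)
√(p(331, 322) + (-191866 + 146584)/(W(482) + 153506)) = √((-5 - 1*322 + 2*331) + (-191866 + 146584)/((21 - 3*482) + 153506)) = √((-5 - 322 + 662) - 45282/((21 - 1446) + 153506)) = √(335 - 45282/(-1425 + 153506)) = √(335 - 45282/152081) = √(50901853/152081) = √7741204706093/152081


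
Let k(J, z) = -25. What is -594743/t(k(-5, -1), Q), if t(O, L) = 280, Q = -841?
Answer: -594743/280 ≈ -2124.1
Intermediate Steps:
-594743/t(k(-5, -1), Q) = -594743/280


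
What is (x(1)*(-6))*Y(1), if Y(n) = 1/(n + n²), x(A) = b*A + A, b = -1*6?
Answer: 15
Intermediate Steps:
b = -6
x(A) = -5*A (x(A) = -6*A + A = -5*A)
(x(1)*(-6))*Y(1) = (-5*1*(-6))*(1/(1*(1 + 1))) = (-5*(-6))*(1/2) = 30*(1*(½)) = 30*(½) = 15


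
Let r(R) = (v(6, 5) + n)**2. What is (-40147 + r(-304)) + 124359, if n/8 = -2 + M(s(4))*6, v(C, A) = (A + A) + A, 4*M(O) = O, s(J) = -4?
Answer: 86613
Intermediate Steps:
M(O) = O/4
v(C, A) = 3*A (v(C, A) = 2*A + A = 3*A)
n = -64 (n = 8*(-2 + ((1/4)*(-4))*6) = 8*(-2 - 1*6) = 8*(-2 - 6) = 8*(-8) = -64)
r(R) = 2401 (r(R) = (3*5 - 64)**2 = (15 - 64)**2 = (-49)**2 = 2401)
(-40147 + r(-304)) + 124359 = (-40147 + 2401) + 124359 = -37746 + 124359 = 86613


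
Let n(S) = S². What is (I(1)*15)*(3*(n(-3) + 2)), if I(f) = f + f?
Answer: 990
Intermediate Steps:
I(f) = 2*f
(I(1)*15)*(3*(n(-3) + 2)) = ((2*1)*15)*(3*((-3)² + 2)) = (2*15)*(3*(9 + 2)) = 30*(3*11) = 30*33 = 990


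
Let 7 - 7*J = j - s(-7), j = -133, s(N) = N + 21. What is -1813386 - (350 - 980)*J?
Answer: -1799526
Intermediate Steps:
s(N) = 21 + N
J = 22 (J = 1 - (-133 - (21 - 7))/7 = 1 - (-133 - 1*14)/7 = 1 - (-133 - 14)/7 = 1 - 1/7*(-147) = 1 + 21 = 22)
-1813386 - (350 - 980)*J = -1813386 - (350 - 980)*22 = -1813386 - (-630)*22 = -1813386 - 1*(-13860) = -1813386 + 13860 = -1799526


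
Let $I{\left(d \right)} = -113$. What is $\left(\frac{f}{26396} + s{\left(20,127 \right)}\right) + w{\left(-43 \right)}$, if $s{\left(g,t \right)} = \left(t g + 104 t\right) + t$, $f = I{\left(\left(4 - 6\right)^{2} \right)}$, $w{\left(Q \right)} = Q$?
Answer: $\frac{417901359}{26396} \approx 15832.0$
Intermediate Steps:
$f = -113$
$s{\left(g,t \right)} = 105 t + g t$ ($s{\left(g,t \right)} = \left(g t + 104 t\right) + t = \left(104 t + g t\right) + t = 105 t + g t$)
$\left(\frac{f}{26396} + s{\left(20,127 \right)}\right) + w{\left(-43 \right)} = \left(- \frac{113}{26396} + 127 \left(105 + 20\right)\right) - 43 = \left(\left(-113\right) \frac{1}{26396} + 127 \cdot 125\right) - 43 = \left(- \frac{113}{26396} + 15875\right) - 43 = \frac{419036387}{26396} - 43 = \frac{417901359}{26396}$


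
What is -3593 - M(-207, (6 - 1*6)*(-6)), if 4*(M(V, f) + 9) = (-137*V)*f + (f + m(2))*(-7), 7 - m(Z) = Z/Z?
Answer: -7147/2 ≈ -3573.5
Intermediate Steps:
m(Z) = 6 (m(Z) = 7 - Z/Z = 7 - 1*1 = 7 - 1 = 6)
M(V, f) = -39/2 - 7*f/4 - 137*V*f/4 (M(V, f) = -9 + ((-137*V)*f + (f + 6)*(-7))/4 = -9 + (-137*V*f + (6 + f)*(-7))/4 = -9 + (-137*V*f + (-42 - 7*f))/4 = -9 + (-42 - 7*f - 137*V*f)/4 = -9 + (-21/2 - 7*f/4 - 137*V*f/4) = -39/2 - 7*f/4 - 137*V*f/4)
-3593 - M(-207, (6 - 1*6)*(-6)) = -3593 - (-39/2 - 7*(6 - 1*6)*(-6)/4 - 137/4*(-207)*(6 - 1*6)*(-6)) = -3593 - (-39/2 - 7*(6 - 6)*(-6)/4 - 137/4*(-207)*(6 - 6)*(-6)) = -3593 - (-39/2 - 0*(-6) - 137/4*(-207)*0*(-6)) = -3593 - (-39/2 - 7/4*0 - 137/4*(-207)*0) = -3593 - (-39/2 + 0 + 0) = -3593 - 1*(-39/2) = -3593 + 39/2 = -7147/2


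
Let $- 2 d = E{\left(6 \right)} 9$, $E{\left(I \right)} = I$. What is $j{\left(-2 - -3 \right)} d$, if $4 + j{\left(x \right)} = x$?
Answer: $81$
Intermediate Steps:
$j{\left(x \right)} = -4 + x$
$d = -27$ ($d = - \frac{6 \cdot 9}{2} = \left(- \frac{1}{2}\right) 54 = -27$)
$j{\left(-2 - -3 \right)} d = \left(-4 - -1\right) \left(-27\right) = \left(-4 + \left(-2 + 3\right)\right) \left(-27\right) = \left(-4 + 1\right) \left(-27\right) = \left(-3\right) \left(-27\right) = 81$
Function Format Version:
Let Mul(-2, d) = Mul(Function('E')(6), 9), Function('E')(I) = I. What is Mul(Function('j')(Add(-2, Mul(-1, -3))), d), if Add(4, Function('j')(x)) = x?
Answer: 81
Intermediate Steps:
Function('j')(x) = Add(-4, x)
d = -27 (d = Mul(Rational(-1, 2), Mul(6, 9)) = Mul(Rational(-1, 2), 54) = -27)
Mul(Function('j')(Add(-2, Mul(-1, -3))), d) = Mul(Add(-4, Add(-2, Mul(-1, -3))), -27) = Mul(Add(-4, Add(-2, 3)), -27) = Mul(Add(-4, 1), -27) = Mul(-3, -27) = 81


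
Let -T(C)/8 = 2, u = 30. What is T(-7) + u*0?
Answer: -16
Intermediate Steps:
T(C) = -16 (T(C) = -8*2 = -16)
T(-7) + u*0 = -16 + 30*0 = -16 + 0 = -16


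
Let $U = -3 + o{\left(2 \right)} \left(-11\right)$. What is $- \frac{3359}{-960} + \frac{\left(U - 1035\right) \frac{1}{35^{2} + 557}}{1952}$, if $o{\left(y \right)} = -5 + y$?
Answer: $\frac{10141663}{2898720} \approx 3.4987$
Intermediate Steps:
$U = 30$ ($U = -3 + \left(-5 + 2\right) \left(-11\right) = -3 - -33 = -3 + 33 = 30$)
$- \frac{3359}{-960} + \frac{\left(U - 1035\right) \frac{1}{35^{2} + 557}}{1952} = - \frac{3359}{-960} + \frac{\left(30 - 1035\right) \frac{1}{35^{2} + 557}}{1952} = \left(-3359\right) \left(- \frac{1}{960}\right) + - \frac{1005}{1225 + 557} \cdot \frac{1}{1952} = \frac{3359}{960} + - \frac{1005}{1782} \cdot \frac{1}{1952} = \frac{3359}{960} + \left(-1005\right) \frac{1}{1782} \cdot \frac{1}{1952} = \frac{3359}{960} - \frac{335}{1159488} = \frac{10141663}{2898720}$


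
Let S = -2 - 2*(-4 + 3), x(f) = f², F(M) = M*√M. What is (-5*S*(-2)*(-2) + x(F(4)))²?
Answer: 4096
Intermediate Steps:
F(M) = M^(3/2)
S = 0 (S = -2 - 2*(-1) = -2 + 2 = 0)
(-5*S*(-2)*(-2) + x(F(4)))² = (-0*(-2)*(-2) + (4^(3/2))²)² = (-5*0*(-2) + 8²)² = (0*(-2) + 64)² = (0 + 64)² = 64² = 4096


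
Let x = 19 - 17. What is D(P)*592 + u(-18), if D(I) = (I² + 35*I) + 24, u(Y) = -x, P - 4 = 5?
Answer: 248638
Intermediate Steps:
P = 9 (P = 4 + 5 = 9)
x = 2
u(Y) = -2 (u(Y) = -1*2 = -2)
D(I) = 24 + I² + 35*I
D(P)*592 + u(-18) = (24 + 9² + 35*9)*592 - 2 = (24 + 81 + 315)*592 - 2 = 420*592 - 2 = 248640 - 2 = 248638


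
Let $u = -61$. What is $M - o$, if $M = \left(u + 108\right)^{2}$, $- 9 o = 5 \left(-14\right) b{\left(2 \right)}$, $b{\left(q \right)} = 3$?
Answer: $\frac{6557}{3} \approx 2185.7$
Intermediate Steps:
$o = \frac{70}{3}$ ($o = - \frac{5 \left(-14\right) 3}{9} = - \frac{\left(-70\right) 3}{9} = \left(- \frac{1}{9}\right) \left(-210\right) = \frac{70}{3} \approx 23.333$)
$M = 2209$ ($M = \left(-61 + 108\right)^{2} = 47^{2} = 2209$)
$M - o = 2209 - \frac{70}{3} = \frac{6557}{3}$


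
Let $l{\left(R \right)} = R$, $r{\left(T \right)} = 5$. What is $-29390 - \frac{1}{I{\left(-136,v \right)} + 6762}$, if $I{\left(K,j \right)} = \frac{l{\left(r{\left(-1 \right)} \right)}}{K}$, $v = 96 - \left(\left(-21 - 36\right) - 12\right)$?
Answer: $- \frac{27027837666}{919627} \approx -29390.0$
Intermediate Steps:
$v = 165$ ($v = 96 - \left(-57 - 12\right) = 96 - -69 = 96 + 69 = 165$)
$I{\left(K,j \right)} = \frac{5}{K}$
$-29390 - \frac{1}{I{\left(-136,v \right)} + 6762} = -29390 - \frac{1}{\frac{5}{-136} + 6762} = -29390 - \frac{1}{5 \left(- \frac{1}{136}\right) + 6762} = -29390 - \frac{1}{- \frac{5}{136} + 6762} = -29390 - \frac{1}{\frac{919627}{136}} = -29390 - \frac{136}{919627} = - \frac{27027837666}{919627}$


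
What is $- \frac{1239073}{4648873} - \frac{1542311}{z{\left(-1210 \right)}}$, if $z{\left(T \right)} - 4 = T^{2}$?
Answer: $- \frac{8984139701095}{6806433554792} \approx -1.3199$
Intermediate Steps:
$z{\left(T \right)} = 4 + T^{2}$
$- \frac{1239073}{4648873} - \frac{1542311}{z{\left(-1210 \right)}} = - \frac{1239073}{4648873} - \frac{1542311}{4 + \left(-1210\right)^{2}} = \left(-1239073\right) \frac{1}{4648873} - \frac{1542311}{4 + 1464100} = - \frac{1239073}{4648873} - \frac{1542311}{1464104} = - \frac{8984139701095}{6806433554792}$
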